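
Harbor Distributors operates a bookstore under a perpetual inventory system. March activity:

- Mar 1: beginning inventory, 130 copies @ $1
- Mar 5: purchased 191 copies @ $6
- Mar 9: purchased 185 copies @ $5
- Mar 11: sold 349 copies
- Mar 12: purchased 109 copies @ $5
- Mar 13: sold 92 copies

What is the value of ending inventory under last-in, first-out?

Mar 11, 349 sold [LIFO — newest first]: 185 @ $5 + 164 @ $6 = $1,909
Mar 13, 92 sold [LIFO — newest first]: 92 @ $5 = $460
Total COGS = $1,909 + $460 = $2,369
Ending inventory: 130 @ $1 + 27 @ $6 + 17 @ $5 = $377
Check: goods available $2,746 = COGS $2,369 + ending $377

Ending inventory = $377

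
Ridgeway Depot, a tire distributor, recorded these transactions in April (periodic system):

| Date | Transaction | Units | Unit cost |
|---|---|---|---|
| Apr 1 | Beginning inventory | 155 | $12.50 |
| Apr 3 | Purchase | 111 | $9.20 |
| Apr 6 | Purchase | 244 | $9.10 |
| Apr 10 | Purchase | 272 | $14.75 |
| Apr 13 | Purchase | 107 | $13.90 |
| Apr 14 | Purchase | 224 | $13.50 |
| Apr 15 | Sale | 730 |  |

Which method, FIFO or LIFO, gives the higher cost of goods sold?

FIFO COGS: 155 @ $12.50 + 111 @ $9.20 + 244 @ $9.10 + 220 @ $14.75 = $8,424.10
LIFO COGS: 224 @ $13.50 + 107 @ $13.90 + 272 @ $14.75 + 127 @ $9.10 = $9,679.00

LIFO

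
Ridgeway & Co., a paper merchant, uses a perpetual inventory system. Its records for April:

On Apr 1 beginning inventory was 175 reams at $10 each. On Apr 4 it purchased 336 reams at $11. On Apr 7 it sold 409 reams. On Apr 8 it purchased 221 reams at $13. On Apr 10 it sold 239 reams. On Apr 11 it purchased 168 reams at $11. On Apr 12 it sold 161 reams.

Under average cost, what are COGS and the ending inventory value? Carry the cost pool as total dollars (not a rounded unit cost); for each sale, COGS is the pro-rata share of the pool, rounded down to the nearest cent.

After Apr 1: 175 on hand, pool $1,750.00 (≈ $10.0000 each)
After Apr 4: 511 on hand, pool $5,446.00 (≈ $10.6575 each)
Apr 7, sell 409: 409/511 × $5,446.00 → $4,358.93
After Apr 8: 323 on hand, pool $3,960.07 (≈ $12.2603 each)
Apr 10, sell 239: 239/323 × $3,960.07 → $2,930.20
After Apr 11: 252 on hand, pool $2,877.87 (≈ $11.4201 each)
Apr 12, sell 161: 161/252 × $2,877.87 → $1,838.63
Total COGS = $4,358.93 + $2,930.20 + $1,838.63 = $9,127.76
Ending inventory (cost pool remaining) = $1,039.24
Check: goods available $10,167.00 = COGS $9,127.76 + ending $1,039.24

COGS = $9,127.76; ending inventory = $1,039.24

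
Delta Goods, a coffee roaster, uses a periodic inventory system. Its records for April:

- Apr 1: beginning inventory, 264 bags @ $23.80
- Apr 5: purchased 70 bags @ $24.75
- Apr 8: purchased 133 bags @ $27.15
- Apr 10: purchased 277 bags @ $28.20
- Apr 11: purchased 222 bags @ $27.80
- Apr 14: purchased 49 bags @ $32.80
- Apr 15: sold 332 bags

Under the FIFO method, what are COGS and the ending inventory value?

Apr 15, 332 sold [FIFO — oldest first]: 264 @ $23.80 + 68 @ $24.75 = $7,966.20
Ending inventory: 2 @ $24.75 + 133 @ $27.15 + 277 @ $28.20 + 222 @ $27.80 + 49 @ $32.80 = $19,250.65
Check: goods available $27,216.85 = COGS $7,966.20 + ending $19,250.65

COGS = $7,966.20; ending inventory = $19,250.65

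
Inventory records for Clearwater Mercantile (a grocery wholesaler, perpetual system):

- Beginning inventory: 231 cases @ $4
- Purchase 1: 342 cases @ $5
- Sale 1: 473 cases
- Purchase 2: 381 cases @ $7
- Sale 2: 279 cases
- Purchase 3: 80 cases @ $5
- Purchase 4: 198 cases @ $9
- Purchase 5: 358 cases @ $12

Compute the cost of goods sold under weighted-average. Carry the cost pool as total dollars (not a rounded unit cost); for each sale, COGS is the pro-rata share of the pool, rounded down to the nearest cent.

COGS = $3,987.92

After Beginning: 231 on hand, pool $924.00 (≈ $4.0000 each)
After Purchase 1: 573 on hand, pool $2,634.00 (≈ $4.5969 each)
Sale 1, sell 473: 473/573 × $2,634.00 → $2,174.31
After Purchase 2: 481 on hand, pool $3,126.69 (≈ $6.5004 each)
Sale 2, sell 279: 279/481 × $3,126.69 → $1,813.61
After Purchase 3: 282 on hand, pool $1,713.08 (≈ $6.0748 each)
After Purchase 4: 480 on hand, pool $3,495.08 (≈ $7.2814 each)
After Purchase 5: 838 on hand, pool $7,791.08 (≈ $9.2972 each)
Total COGS = $2,174.31 + $1,813.61 = $3,987.92
Ending inventory (cost pool remaining) = $7,791.08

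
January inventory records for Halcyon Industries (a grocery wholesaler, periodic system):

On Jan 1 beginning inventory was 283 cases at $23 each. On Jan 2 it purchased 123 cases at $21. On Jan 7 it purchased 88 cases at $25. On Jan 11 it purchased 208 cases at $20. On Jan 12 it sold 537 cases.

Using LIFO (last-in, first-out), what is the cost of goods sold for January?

Jan 12, 537 sold [LIFO — newest first]: 208 @ $20 + 88 @ $25 + 123 @ $21 + 118 @ $23 = $11,657
Ending inventory: 165 @ $23 = $3,795

COGS = $11,657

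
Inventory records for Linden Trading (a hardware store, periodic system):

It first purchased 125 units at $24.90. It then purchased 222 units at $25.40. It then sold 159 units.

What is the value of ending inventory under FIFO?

Ending inventory = $4,775.20

Sale 1 (159) [FIFO — oldest first]: 125 @ $24.90 + 34 @ $25.40 = $3,976.10
Ending inventory: 188 @ $25.40 = $4,775.20
Check: goods available $8,751.30 = COGS $3,976.10 + ending $4,775.20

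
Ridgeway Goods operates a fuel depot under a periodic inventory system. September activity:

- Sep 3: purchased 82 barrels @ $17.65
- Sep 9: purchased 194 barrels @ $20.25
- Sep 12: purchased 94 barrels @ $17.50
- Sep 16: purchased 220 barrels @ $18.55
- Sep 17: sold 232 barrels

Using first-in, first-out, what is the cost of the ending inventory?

Ending inventory = $6,617.00

Sep 17, 232 sold [FIFO — oldest first]: 82 @ $17.65 + 150 @ $20.25 = $4,484.80
Ending inventory: 44 @ $20.25 + 94 @ $17.50 + 220 @ $18.55 = $6,617.00
Check: goods available $11,101.80 = COGS $4,484.80 + ending $6,617.00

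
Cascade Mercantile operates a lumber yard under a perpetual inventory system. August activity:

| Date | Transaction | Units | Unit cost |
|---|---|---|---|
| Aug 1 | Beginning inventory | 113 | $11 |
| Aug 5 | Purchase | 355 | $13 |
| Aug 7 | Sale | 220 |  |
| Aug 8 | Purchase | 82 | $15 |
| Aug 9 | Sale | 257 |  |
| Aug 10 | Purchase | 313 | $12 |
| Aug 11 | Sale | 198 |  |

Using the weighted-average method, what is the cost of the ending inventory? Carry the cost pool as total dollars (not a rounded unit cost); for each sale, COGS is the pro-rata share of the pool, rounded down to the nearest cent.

After Aug 1: 113 on hand, pool $1,243.00 (≈ $11.0000 each)
After Aug 5: 468 on hand, pool $5,858.00 (≈ $12.5171 each)
Aug 7, sell 220: 220/468 × $5,858.00 → $2,753.76
After Aug 8: 330 on hand, pool $4,334.24 (≈ $13.1341 each)
Aug 9, sell 257: 257/330 × $4,334.24 → $3,375.45
After Aug 10: 386 on hand, pool $4,714.79 (≈ $12.2145 each)
Aug 11, sell 198: 198/386 × $4,714.79 → $2,418.46
Total COGS = $2,753.76 + $3,375.45 + $2,418.46 = $8,547.67
Ending inventory (cost pool remaining) = $2,296.33
Check: goods available $10,844.00 = COGS $8,547.67 + ending $2,296.33

Ending inventory = $2,296.33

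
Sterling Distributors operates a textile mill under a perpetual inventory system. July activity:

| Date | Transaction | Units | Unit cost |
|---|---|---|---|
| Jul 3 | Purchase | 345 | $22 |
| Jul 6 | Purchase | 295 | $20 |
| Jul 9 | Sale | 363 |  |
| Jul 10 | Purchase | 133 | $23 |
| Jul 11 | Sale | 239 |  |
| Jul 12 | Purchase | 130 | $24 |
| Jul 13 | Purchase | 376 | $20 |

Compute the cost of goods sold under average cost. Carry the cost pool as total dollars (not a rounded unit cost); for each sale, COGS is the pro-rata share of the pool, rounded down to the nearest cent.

COGS = $12,838.02

After Jul 3: 345 on hand, pool $7,590.00 (≈ $22.0000 each)
After Jul 6: 640 on hand, pool $13,490.00 (≈ $21.0781 each)
Jul 9, sell 363: 363/640 × $13,490.00 → $7,651.35
After Jul 10: 410 on hand, pool $8,897.65 (≈ $21.7016 each)
Jul 11, sell 239: 239/410 × $8,897.65 → $5,186.67
After Jul 12: 301 on hand, pool $6,830.98 (≈ $22.6943 each)
After Jul 13: 677 on hand, pool $14,350.98 (≈ $21.1979 each)
Total COGS = $7,651.35 + $5,186.67 = $12,838.02
Ending inventory (cost pool remaining) = $14,350.98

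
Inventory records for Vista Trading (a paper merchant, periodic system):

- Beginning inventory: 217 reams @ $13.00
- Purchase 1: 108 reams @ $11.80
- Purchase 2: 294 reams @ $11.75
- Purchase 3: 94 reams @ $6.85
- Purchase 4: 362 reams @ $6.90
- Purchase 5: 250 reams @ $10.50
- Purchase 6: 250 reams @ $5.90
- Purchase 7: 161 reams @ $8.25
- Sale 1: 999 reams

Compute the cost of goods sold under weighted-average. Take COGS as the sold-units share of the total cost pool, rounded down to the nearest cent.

COGS = $9,276.34

Sale 1, sell 999: 999/1736 × $16,119.85 → $9,276.34
Ending inventory (cost pool remaining) = $6,843.51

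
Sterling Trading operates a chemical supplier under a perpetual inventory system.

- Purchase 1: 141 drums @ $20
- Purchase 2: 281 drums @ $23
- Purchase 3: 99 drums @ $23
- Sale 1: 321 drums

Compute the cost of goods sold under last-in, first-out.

Sale 1 (321) [LIFO — newest first]: 99 @ $23 + 222 @ $23 = $7,383
Ending inventory: 141 @ $20 + 59 @ $23 = $4,177

COGS = $7,383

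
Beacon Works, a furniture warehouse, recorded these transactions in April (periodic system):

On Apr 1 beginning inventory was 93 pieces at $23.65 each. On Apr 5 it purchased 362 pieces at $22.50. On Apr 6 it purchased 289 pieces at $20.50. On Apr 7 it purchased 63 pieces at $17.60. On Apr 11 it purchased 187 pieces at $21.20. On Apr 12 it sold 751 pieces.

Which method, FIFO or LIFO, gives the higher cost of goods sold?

FIFO

FIFO COGS: 93 @ $23.65 + 362 @ $22.50 + 289 @ $20.50 + 7 @ $17.60 = $16,392.15
LIFO COGS: 187 @ $21.20 + 63 @ $17.60 + 289 @ $20.50 + 212 @ $22.50 = $15,767.70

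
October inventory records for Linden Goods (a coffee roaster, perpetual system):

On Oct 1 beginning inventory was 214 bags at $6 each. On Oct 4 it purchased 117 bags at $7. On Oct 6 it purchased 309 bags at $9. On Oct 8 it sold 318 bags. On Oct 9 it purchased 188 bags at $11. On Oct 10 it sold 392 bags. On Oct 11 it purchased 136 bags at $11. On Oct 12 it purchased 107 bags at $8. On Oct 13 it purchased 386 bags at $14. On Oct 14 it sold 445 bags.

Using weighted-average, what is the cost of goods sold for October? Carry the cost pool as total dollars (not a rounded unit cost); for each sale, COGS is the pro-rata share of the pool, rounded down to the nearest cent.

COGS = $11,149.07

After Oct 1: 214 on hand, pool $1,284.00 (≈ $6.0000 each)
After Oct 4: 331 on hand, pool $2,103.00 (≈ $6.3535 each)
After Oct 6: 640 on hand, pool $4,884.00 (≈ $7.6312 each)
Oct 8, sell 318: 318/640 × $4,884.00 → $2,426.73
After Oct 9: 510 on hand, pool $4,525.27 (≈ $8.8731 each)
Oct 10, sell 392: 392/510 × $4,525.27 → $3,478.24
After Oct 11: 254 on hand, pool $2,543.03 (≈ $10.0119 each)
After Oct 12: 361 on hand, pool $3,399.03 (≈ $9.4156 each)
After Oct 13: 747 on hand, pool $8,803.03 (≈ $11.7845 each)
Oct 14, sell 445: 445/747 × $8,803.03 → $5,244.10
Total COGS = $2,426.73 + $3,478.24 + $5,244.10 = $11,149.07
Ending inventory (cost pool remaining) = $3,558.93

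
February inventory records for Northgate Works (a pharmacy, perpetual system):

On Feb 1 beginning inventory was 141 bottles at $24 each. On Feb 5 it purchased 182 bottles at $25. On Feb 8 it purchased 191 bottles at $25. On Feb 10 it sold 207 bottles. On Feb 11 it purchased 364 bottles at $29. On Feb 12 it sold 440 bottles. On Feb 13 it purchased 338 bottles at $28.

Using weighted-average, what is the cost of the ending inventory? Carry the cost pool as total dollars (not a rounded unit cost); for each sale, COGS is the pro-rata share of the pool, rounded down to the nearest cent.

Ending inventory = $15,711.26

After Feb 1: 141 on hand, pool $3,384.00 (≈ $24.0000 each)
After Feb 5: 323 on hand, pool $7,934.00 (≈ $24.5635 each)
After Feb 8: 514 on hand, pool $12,709.00 (≈ $24.7257 each)
Feb 10, sell 207: 207/514 × $12,709.00 → $5,118.21
After Feb 11: 671 on hand, pool $18,146.79 (≈ $27.0444 each)
Feb 12, sell 440: 440/671 × $18,146.79 → $11,899.53
After Feb 13: 569 on hand, pool $15,711.26 (≈ $27.6121 each)
Total COGS = $5,118.21 + $11,899.53 = $17,017.74
Ending inventory (cost pool remaining) = $15,711.26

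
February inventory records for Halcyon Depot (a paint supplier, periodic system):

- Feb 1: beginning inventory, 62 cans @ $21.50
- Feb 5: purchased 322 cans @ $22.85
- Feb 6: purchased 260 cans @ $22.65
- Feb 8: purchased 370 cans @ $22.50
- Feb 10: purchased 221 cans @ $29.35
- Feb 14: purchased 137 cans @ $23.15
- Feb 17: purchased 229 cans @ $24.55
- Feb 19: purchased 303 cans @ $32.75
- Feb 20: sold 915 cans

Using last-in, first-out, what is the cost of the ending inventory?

Feb 20, 915 sold [LIFO — newest first]: 303 @ $32.75 + 229 @ $24.55 + 137 @ $23.15 + 221 @ $29.35 + 25 @ $22.50 = $25,765.60
Ending inventory: 62 @ $21.50 + 322 @ $22.85 + 260 @ $22.65 + 345 @ $22.50 = $22,342.20
Check: goods available $48,107.80 = COGS $25,765.60 + ending $22,342.20

Ending inventory = $22,342.20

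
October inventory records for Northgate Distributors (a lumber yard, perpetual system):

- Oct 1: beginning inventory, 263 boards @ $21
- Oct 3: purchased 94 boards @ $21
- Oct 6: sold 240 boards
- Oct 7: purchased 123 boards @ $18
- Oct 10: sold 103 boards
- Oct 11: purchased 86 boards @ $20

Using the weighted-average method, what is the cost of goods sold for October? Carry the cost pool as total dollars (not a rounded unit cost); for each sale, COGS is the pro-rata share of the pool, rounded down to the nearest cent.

COGS = $7,044.63

After Oct 1: 263 on hand, pool $5,523.00 (≈ $21.0000 each)
After Oct 3: 357 on hand, pool $7,497.00 (≈ $21.0000 each)
Oct 6, sell 240: 240/357 × $7,497.00 → $5,040.00
After Oct 7: 240 on hand, pool $4,671.00 (≈ $19.4625 each)
Oct 10, sell 103: 103/240 × $4,671.00 → $2,004.63
After Oct 11: 223 on hand, pool $4,386.37 (≈ $19.6698 each)
Total COGS = $5,040.00 + $2,004.63 = $7,044.63
Ending inventory (cost pool remaining) = $4,386.37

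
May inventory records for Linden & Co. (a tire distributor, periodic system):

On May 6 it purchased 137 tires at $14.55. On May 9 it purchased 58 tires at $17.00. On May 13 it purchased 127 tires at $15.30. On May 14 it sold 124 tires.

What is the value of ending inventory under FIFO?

Ending inventory = $3,118.25

May 14, 124 sold [FIFO — oldest first]: 124 @ $14.55 = $1,804.20
Ending inventory: 13 @ $14.55 + 58 @ $17.00 + 127 @ $15.30 = $3,118.25
Check: goods available $4,922.45 = COGS $1,804.20 + ending $3,118.25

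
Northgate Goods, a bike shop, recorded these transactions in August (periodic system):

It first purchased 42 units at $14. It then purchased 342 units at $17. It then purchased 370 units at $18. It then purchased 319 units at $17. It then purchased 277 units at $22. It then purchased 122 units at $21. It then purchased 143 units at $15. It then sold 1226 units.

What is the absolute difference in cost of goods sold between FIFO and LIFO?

FIFO COGS: 42 @ $14 + 342 @ $17 + 370 @ $18 + 319 @ $17 + 153 @ $22 = $21,851
LIFO COGS: 143 @ $15 + 122 @ $21 + 277 @ $22 + 319 @ $17 + 365 @ $18 = $22,794
Difference = |$21,851 − $22,794| = $943

$943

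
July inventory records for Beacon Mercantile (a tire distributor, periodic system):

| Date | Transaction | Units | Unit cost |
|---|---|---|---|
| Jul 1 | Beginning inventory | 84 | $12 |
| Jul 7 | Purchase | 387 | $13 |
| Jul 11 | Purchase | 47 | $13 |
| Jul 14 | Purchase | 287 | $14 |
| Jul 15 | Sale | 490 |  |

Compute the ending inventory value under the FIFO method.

Jul 15, 490 sold [FIFO — oldest first]: 84 @ $12 + 387 @ $13 + 19 @ $13 = $6,286
Ending inventory: 28 @ $13 + 287 @ $14 = $4,382
Check: goods available $10,668 = COGS $6,286 + ending $4,382

Ending inventory = $4,382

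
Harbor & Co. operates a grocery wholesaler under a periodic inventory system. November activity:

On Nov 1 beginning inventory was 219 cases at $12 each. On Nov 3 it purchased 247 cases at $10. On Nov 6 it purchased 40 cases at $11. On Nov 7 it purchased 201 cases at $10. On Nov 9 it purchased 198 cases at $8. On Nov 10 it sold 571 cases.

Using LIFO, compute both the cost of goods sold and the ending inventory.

Nov 10, 571 sold [LIFO — newest first]: 198 @ $8 + 201 @ $10 + 40 @ $11 + 132 @ $10 = $5,354
Ending inventory: 219 @ $12 + 115 @ $10 = $3,778

COGS = $5,354; ending inventory = $3,778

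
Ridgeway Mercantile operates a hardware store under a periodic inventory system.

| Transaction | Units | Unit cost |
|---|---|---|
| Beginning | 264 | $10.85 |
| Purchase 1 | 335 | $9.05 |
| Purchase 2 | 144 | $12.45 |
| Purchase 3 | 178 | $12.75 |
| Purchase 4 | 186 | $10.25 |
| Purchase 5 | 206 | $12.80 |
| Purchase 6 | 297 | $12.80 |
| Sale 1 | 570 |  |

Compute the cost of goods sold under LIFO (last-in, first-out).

COGS = $7,125.15

Sale 1 (570) [LIFO — newest first]: 297 @ $12.80 + 206 @ $12.80 + 67 @ $10.25 = $7,125.15
Ending inventory: 264 @ $10.85 + 335 @ $9.05 + 144 @ $12.45 + 178 @ $12.75 + 119 @ $10.25 = $11,178.20
Check: goods available $18,303.35 = COGS $7,125.15 + ending $11,178.20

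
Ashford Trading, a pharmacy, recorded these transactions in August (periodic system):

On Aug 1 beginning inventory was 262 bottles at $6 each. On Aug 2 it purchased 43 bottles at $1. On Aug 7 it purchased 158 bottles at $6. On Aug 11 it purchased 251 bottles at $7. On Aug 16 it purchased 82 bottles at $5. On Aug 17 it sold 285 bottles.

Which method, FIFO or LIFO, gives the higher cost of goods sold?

LIFO

FIFO COGS: 262 @ $6 + 23 @ $1 = $1,595
LIFO COGS: 82 @ $5 + 203 @ $7 = $1,831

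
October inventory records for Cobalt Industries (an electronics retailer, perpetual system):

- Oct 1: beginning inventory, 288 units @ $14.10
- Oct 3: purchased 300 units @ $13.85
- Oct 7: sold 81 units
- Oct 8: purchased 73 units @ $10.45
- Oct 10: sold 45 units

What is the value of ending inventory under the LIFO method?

Oct 7, 81 sold [LIFO — newest first]: 81 @ $13.85 = $1,121.85
Oct 10, 45 sold [LIFO — newest first]: 45 @ $10.45 = $470.25
Total COGS = $1,121.85 + $470.25 = $1,592.10
Ending inventory: 288 @ $14.10 + 219 @ $13.85 + 28 @ $10.45 = $7,386.55
Check: goods available $8,978.65 = COGS $1,592.10 + ending $7,386.55

Ending inventory = $7,386.55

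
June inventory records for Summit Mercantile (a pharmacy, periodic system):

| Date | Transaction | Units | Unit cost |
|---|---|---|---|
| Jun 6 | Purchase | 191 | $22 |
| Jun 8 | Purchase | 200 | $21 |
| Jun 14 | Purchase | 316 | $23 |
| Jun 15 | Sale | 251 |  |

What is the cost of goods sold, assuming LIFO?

COGS = $5,773

Jun 15, 251 sold [LIFO — newest first]: 251 @ $23 = $5,773
Ending inventory: 191 @ $22 + 200 @ $21 + 65 @ $23 = $9,897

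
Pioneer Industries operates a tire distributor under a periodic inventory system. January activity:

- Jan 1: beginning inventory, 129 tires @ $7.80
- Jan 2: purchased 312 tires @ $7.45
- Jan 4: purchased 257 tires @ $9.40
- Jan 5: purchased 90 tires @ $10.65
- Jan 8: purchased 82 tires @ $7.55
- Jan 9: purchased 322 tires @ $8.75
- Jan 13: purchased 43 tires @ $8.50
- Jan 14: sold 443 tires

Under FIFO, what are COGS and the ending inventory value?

COGS = $3,349.40; ending inventory = $7,157.60

Jan 14, 443 sold [FIFO — oldest first]: 129 @ $7.80 + 312 @ $7.45 + 2 @ $9.40 = $3,349.40
Ending inventory: 255 @ $9.40 + 90 @ $10.65 + 82 @ $7.55 + 322 @ $8.75 + 43 @ $8.50 = $7,157.60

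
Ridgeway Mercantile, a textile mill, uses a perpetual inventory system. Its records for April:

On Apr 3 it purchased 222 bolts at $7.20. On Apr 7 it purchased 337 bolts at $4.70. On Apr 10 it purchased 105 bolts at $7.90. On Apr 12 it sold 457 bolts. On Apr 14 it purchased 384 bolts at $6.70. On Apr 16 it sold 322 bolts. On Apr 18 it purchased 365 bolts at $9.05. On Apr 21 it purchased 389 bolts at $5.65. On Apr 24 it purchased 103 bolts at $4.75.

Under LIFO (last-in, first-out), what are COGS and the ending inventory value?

COGS = $4,678.80; ending inventory = $7,896.15

Apr 12, 457 sold [LIFO — newest first]: 105 @ $7.90 + 337 @ $4.70 + 15 @ $7.20 = $2,521.40
Apr 16, 322 sold [LIFO — newest first]: 322 @ $6.70 = $2,157.40
Total COGS = $2,521.40 + $2,157.40 = $4,678.80
Ending inventory: 207 @ $7.20 + 62 @ $6.70 + 365 @ $9.05 + 389 @ $5.65 + 103 @ $4.75 = $7,896.15
Check: goods available $12,574.95 = COGS $4,678.80 + ending $7,896.15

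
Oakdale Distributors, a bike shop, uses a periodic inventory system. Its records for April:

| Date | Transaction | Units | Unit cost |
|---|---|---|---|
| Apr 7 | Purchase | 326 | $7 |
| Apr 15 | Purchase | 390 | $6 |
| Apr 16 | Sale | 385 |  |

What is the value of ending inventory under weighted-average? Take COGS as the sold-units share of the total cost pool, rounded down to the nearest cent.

Ending inventory = $2,136.71

Apr 16, sell 385: 385/716 × $4,622.00 → $2,485.29
Ending inventory (cost pool remaining) = $2,136.71
Check: goods available $4,622.00 = COGS $2,485.29 + ending $2,136.71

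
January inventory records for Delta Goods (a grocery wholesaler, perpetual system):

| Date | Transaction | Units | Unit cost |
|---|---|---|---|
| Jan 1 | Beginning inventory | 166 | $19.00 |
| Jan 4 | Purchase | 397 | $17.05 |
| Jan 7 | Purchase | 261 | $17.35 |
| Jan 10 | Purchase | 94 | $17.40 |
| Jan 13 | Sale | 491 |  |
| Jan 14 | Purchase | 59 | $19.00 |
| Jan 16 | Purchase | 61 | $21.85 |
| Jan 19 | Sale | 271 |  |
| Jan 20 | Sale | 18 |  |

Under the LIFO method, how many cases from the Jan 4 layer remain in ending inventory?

Jan 13, 491 sold [LIFO — newest first]: 94 @ $17.40 + 261 @ $17.35 + 136 @ $17.05 = $8,482.75
Jan 19, 271 sold [LIFO — newest first]: 61 @ $21.85 + 59 @ $19.00 + 151 @ $17.05 = $5,028.40
Jan 20, 18 sold [LIFO — newest first]: 18 @ $17.05 = $306.90
Total COGS = $8,482.75 + $5,028.40 + $306.90 = $13,818.05
Ending inventory: 166 @ $19.00 + 92 @ $17.05 = $4,722.60

92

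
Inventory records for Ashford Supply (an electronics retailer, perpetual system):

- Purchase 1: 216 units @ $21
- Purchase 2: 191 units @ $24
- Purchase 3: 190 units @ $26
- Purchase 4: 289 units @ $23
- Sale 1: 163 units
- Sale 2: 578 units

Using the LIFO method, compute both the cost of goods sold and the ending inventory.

COGS = $17,662; ending inventory = $3,045

Sale 1 (163) [LIFO — newest first]: 163 @ $23 = $3,749
Sale 2 (578) [LIFO — newest first]: 126 @ $23 + 190 @ $26 + 191 @ $24 + 71 @ $21 = $13,913
Total COGS = $3,749 + $13,913 = $17,662
Ending inventory: 145 @ $21 = $3,045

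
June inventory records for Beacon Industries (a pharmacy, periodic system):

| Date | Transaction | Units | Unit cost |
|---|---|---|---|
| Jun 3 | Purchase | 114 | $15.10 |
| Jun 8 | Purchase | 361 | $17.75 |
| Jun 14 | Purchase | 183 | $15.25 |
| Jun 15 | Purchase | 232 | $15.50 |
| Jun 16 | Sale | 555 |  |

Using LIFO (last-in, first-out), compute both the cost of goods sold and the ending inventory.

Jun 16, 555 sold [LIFO — newest first]: 232 @ $15.50 + 183 @ $15.25 + 140 @ $17.75 = $8,871.75
Ending inventory: 114 @ $15.10 + 221 @ $17.75 = $5,644.15

COGS = $8,871.75; ending inventory = $5,644.15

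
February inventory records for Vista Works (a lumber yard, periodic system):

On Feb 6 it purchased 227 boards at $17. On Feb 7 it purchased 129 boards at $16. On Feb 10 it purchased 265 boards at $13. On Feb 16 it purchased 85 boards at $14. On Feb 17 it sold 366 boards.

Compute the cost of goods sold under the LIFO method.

Feb 17, 366 sold [LIFO — newest first]: 85 @ $14 + 265 @ $13 + 16 @ $16 = $4,891
Ending inventory: 227 @ $17 + 113 @ $16 = $5,667
Check: goods available $10,558 = COGS $4,891 + ending $5,667

COGS = $4,891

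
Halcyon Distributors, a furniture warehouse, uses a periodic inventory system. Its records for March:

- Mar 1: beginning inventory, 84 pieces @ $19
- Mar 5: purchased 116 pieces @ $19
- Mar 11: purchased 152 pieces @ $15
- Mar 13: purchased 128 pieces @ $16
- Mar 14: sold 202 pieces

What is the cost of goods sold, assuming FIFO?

Mar 14, 202 sold [FIFO — oldest first]: 84 @ $19 + 116 @ $19 + 2 @ $15 = $3,830
Ending inventory: 150 @ $15 + 128 @ $16 = $4,298
Check: goods available $8,128 = COGS $3,830 + ending $4,298

COGS = $3,830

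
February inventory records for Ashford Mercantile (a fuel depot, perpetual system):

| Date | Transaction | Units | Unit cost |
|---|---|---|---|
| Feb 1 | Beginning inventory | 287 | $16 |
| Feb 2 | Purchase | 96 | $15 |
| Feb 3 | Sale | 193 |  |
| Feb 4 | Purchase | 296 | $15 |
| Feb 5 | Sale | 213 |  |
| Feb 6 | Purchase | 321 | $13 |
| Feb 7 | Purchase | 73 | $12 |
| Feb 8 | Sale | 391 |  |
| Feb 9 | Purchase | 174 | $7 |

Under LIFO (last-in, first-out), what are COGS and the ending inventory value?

Feb 3, 193 sold [LIFO — newest first]: 96 @ $15 + 97 @ $16 = $2,992
Feb 5, 213 sold [LIFO — newest first]: 213 @ $15 = $3,195
Feb 8, 391 sold [LIFO — newest first]: 73 @ $12 + 318 @ $13 = $5,010
Total COGS = $2,992 + $3,195 + $5,010 = $11,197
Ending inventory: 190 @ $16 + 83 @ $15 + 3 @ $13 + 174 @ $7 = $5,542

COGS = $11,197; ending inventory = $5,542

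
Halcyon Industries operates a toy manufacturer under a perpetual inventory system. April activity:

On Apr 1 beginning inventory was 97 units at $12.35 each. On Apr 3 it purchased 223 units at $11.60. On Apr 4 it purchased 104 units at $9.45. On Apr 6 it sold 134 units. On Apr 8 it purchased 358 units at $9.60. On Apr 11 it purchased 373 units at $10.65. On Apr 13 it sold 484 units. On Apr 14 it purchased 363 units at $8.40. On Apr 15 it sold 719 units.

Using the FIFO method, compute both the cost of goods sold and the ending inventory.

COGS = $13,705.60; ending inventory = $1,520.40

Apr 6, 134 sold [FIFO — oldest first]: 97 @ $12.35 + 37 @ $11.60 = $1,627.15
Apr 13, 484 sold [FIFO — oldest first]: 186 @ $11.60 + 104 @ $9.45 + 194 @ $9.60 = $5,002.80
Apr 15, 719 sold [FIFO — oldest first]: 164 @ $9.60 + 373 @ $10.65 + 182 @ $8.40 = $7,075.65
Total COGS = $1,627.15 + $5,002.80 + $7,075.65 = $13,705.60
Ending inventory: 181 @ $8.40 = $1,520.40
Check: goods available $15,226.00 = COGS $13,705.60 + ending $1,520.40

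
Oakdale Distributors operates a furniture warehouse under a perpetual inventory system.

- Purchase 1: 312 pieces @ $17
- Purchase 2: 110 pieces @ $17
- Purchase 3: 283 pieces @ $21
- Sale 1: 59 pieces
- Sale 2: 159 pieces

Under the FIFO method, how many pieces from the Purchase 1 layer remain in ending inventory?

94

Sale 1 (59) [FIFO — oldest first]: 59 @ $17 = $1,003
Sale 2 (159) [FIFO — oldest first]: 159 @ $17 = $2,703
Total COGS = $1,003 + $2,703 = $3,706
Ending inventory: 94 @ $17 + 110 @ $17 + 283 @ $21 = $9,411
Check: goods available $13,117 = COGS $3,706 + ending $9,411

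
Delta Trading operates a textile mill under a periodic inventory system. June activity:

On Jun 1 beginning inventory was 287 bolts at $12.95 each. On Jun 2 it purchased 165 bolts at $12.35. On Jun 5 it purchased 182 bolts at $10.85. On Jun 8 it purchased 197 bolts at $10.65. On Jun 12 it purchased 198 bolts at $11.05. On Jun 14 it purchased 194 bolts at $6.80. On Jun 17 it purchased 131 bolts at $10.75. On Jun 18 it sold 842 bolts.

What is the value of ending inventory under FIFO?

Jun 18, 842 sold [FIFO — oldest first]: 287 @ $12.95 + 165 @ $12.35 + 182 @ $10.85 + 197 @ $10.65 + 11 @ $11.05 = $9,948.70
Ending inventory: 187 @ $11.05 + 194 @ $6.80 + 131 @ $10.75 = $4,793.80

Ending inventory = $4,793.80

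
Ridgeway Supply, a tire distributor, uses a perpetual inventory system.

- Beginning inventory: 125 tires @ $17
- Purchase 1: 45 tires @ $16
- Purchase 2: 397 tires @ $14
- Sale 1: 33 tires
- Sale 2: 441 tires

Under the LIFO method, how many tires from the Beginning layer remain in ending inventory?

Sale 1 (33) [LIFO — newest first]: 33 @ $14 = $462
Sale 2 (441) [LIFO — newest first]: 364 @ $14 + 45 @ $16 + 32 @ $17 = $6,360
Total COGS = $462 + $6,360 = $6,822
Ending inventory: 93 @ $17 = $1,581
Check: goods available $8,403 = COGS $6,822 + ending $1,581

93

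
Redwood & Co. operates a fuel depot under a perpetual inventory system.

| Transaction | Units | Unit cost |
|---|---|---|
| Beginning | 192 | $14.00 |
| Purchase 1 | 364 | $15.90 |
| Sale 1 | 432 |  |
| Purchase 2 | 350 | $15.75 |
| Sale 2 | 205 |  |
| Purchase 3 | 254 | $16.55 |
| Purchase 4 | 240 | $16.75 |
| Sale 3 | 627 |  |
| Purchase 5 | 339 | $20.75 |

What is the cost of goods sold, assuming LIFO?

COGS = $20,286.80

Sale 1 (432) [LIFO — newest first]: 364 @ $15.90 + 68 @ $14.00 = $6,739.60
Sale 2 (205) [LIFO — newest first]: 205 @ $15.75 = $3,228.75
Sale 3 (627) [LIFO — newest first]: 240 @ $16.75 + 254 @ $16.55 + 133 @ $15.75 = $10,318.45
Total COGS = $6,739.60 + $3,228.75 + $10,318.45 = $20,286.80
Ending inventory: 124 @ $14.00 + 12 @ $15.75 + 339 @ $20.75 = $8,959.25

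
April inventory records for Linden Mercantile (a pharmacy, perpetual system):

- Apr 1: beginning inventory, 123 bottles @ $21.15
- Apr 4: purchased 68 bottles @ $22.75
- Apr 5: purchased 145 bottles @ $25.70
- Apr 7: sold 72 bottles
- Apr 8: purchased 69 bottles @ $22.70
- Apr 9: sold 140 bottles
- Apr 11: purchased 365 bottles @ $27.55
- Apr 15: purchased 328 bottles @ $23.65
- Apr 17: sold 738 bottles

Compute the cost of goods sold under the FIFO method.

COGS = $23,754.00

Apr 7, 72 sold [FIFO — oldest first]: 72 @ $21.15 = $1,522.80
Apr 9, 140 sold [FIFO — oldest first]: 51 @ $21.15 + 68 @ $22.75 + 21 @ $25.70 = $3,165.35
Apr 17, 738 sold [FIFO — oldest first]: 124 @ $25.70 + 69 @ $22.70 + 365 @ $27.55 + 180 @ $23.65 = $19,065.85
Total COGS = $1,522.80 + $3,165.35 + $19,065.85 = $23,754.00
Ending inventory: 148 @ $23.65 = $3,500.20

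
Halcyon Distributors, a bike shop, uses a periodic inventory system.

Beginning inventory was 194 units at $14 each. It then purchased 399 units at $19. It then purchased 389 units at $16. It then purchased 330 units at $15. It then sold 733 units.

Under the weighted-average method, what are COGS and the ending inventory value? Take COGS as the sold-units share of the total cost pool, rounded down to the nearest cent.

Sale 1, sell 733: 733/1312 × $21,471.00 → $11,995.61
Ending inventory (cost pool remaining) = $9,475.39

COGS = $11,995.61; ending inventory = $9,475.39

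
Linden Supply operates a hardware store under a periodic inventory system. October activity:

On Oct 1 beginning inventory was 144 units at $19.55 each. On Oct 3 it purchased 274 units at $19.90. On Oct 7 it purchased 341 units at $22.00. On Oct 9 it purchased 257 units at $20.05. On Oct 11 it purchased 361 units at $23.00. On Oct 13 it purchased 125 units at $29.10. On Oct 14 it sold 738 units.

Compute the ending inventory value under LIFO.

Ending inventory = $15,870.05

Oct 14, 738 sold [LIFO — newest first]: 125 @ $29.10 + 361 @ $23.00 + 252 @ $20.05 = $16,993.10
Ending inventory: 144 @ $19.55 + 274 @ $19.90 + 341 @ $22.00 + 5 @ $20.05 = $15,870.05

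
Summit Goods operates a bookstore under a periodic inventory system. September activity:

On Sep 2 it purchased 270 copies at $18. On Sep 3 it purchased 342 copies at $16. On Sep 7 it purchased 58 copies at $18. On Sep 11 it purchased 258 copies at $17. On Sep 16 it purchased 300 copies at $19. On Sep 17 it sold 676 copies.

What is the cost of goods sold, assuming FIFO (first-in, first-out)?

Sep 17, 676 sold [FIFO — oldest first]: 270 @ $18 + 342 @ $16 + 58 @ $18 + 6 @ $17 = $11,478
Ending inventory: 252 @ $17 + 300 @ $19 = $9,984

COGS = $11,478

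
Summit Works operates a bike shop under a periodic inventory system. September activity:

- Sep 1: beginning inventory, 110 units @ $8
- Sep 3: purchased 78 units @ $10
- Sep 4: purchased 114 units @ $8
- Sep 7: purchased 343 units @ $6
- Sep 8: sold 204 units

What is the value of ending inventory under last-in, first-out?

Ending inventory = $3,406

Sep 8, 204 sold [LIFO — newest first]: 204 @ $6 = $1,224
Ending inventory: 110 @ $8 + 78 @ $10 + 114 @ $8 + 139 @ $6 = $3,406
Check: goods available $4,630 = COGS $1,224 + ending $3,406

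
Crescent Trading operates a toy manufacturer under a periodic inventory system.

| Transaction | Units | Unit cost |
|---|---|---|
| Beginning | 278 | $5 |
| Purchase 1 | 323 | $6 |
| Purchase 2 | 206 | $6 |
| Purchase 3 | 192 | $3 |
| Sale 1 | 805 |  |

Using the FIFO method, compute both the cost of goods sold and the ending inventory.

Sale 1 (805) [FIFO — oldest first]: 278 @ $5 + 323 @ $6 + 204 @ $6 = $4,552
Ending inventory: 2 @ $6 + 192 @ $3 = $588

COGS = $4,552; ending inventory = $588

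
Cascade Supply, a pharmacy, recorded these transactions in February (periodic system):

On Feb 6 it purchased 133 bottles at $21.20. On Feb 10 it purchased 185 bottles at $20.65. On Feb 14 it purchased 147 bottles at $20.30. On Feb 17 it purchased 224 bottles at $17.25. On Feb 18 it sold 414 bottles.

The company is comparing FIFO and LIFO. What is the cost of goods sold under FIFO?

COGS = $8,588.65

FIFO COGS: 133 @ $21.20 + 185 @ $20.65 + 96 @ $20.30 = $8,588.65
LIFO COGS: 224 @ $17.25 + 147 @ $20.30 + 43 @ $20.65 = $7,736.05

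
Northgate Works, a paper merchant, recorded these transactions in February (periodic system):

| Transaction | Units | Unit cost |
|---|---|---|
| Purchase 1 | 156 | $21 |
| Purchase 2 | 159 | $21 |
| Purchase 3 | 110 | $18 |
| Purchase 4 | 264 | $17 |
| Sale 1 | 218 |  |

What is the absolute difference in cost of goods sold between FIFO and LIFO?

FIFO COGS: 156 @ $21 + 62 @ $21 = $4,578
LIFO COGS: 218 @ $17 = $3,706
Difference = |$4,578 − $3,706| = $872

$872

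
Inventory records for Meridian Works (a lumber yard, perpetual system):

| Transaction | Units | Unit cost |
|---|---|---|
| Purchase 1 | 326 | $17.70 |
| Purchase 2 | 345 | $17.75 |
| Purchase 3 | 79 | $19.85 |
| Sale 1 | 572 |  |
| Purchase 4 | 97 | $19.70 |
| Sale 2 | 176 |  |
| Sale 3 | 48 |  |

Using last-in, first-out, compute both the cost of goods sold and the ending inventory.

Sale 1 (572) [LIFO — newest first]: 79 @ $19.85 + 345 @ $17.75 + 148 @ $17.70 = $10,311.50
Sale 2 (176) [LIFO — newest first]: 97 @ $19.70 + 79 @ $17.70 = $3,309.20
Sale 3 (48) [LIFO — newest first]: 48 @ $17.70 = $849.60
Total COGS = $10,311.50 + $3,309.20 + $849.60 = $14,470.30
Ending inventory: 51 @ $17.70 = $902.70

COGS = $14,470.30; ending inventory = $902.70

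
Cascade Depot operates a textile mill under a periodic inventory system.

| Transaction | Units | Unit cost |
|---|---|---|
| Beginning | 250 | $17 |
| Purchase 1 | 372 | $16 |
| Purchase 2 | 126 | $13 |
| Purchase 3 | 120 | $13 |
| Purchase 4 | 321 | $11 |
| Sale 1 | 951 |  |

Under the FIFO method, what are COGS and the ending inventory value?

Sale 1 (951) [FIFO — oldest first]: 250 @ $17 + 372 @ $16 + 126 @ $13 + 120 @ $13 + 83 @ $11 = $14,313
Ending inventory: 238 @ $11 = $2,618

COGS = $14,313; ending inventory = $2,618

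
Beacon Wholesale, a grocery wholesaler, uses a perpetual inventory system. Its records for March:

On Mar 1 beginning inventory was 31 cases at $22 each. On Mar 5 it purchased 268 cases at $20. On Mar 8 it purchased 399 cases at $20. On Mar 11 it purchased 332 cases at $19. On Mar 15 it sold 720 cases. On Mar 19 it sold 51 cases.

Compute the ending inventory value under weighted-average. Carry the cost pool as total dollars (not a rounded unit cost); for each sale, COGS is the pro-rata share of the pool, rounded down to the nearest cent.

Ending inventory = $5,112.11

After Mar 1: 31 on hand, pool $682.00 (≈ $22.0000 each)
After Mar 5: 299 on hand, pool $6,042.00 (≈ $20.2074 each)
After Mar 8: 698 on hand, pool $14,022.00 (≈ $20.0888 each)
After Mar 11: 1030 on hand, pool $20,330.00 (≈ $19.7379 each)
Mar 15, sell 720: 720/1030 × $20,330.00 → $14,211.26
Mar 19, sell 51: 51/310 × $6,118.74 → $1,006.63
Total COGS = $14,211.26 + $1,006.63 = $15,217.89
Ending inventory (cost pool remaining) = $5,112.11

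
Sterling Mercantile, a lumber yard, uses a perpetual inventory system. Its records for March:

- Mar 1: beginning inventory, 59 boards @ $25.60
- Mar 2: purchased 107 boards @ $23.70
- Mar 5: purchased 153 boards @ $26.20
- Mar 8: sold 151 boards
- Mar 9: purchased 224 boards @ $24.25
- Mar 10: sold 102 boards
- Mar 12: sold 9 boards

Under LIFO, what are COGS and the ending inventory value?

Mar 8, 151 sold [LIFO — newest first]: 151 @ $26.20 = $3,956.20
Mar 10, 102 sold [LIFO — newest first]: 102 @ $24.25 = $2,473.50
Mar 12, 9 sold [LIFO — newest first]: 9 @ $24.25 = $218.25
Total COGS = $3,956.20 + $2,473.50 + $218.25 = $6,647.95
Ending inventory: 59 @ $25.60 + 107 @ $23.70 + 2 @ $26.20 + 113 @ $24.25 = $6,838.95

COGS = $6,647.95; ending inventory = $6,838.95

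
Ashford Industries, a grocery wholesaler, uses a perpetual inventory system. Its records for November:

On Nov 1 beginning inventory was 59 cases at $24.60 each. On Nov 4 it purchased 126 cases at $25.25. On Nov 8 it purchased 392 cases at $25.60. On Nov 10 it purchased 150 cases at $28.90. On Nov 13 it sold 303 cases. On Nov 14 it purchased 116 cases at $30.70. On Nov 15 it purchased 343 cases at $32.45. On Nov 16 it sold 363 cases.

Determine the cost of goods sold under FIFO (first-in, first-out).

COGS = $17,240.20

Nov 13, 303 sold [FIFO — oldest first]: 59 @ $24.60 + 126 @ $25.25 + 118 @ $25.60 = $7,653.70
Nov 16, 363 sold [FIFO — oldest first]: 274 @ $25.60 + 89 @ $28.90 = $9,586.50
Total COGS = $7,653.70 + $9,586.50 = $17,240.20
Ending inventory: 61 @ $28.90 + 116 @ $30.70 + 343 @ $32.45 = $16,454.45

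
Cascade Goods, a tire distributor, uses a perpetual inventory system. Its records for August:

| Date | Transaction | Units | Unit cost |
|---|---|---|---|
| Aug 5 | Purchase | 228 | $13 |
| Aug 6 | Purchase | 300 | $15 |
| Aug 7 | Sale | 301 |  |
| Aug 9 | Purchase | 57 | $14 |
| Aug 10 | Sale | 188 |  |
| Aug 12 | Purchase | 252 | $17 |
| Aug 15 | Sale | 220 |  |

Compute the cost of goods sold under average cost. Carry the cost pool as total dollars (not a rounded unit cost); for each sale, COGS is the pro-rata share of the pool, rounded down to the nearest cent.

After Aug 5: 228 on hand, pool $2,964.00 (≈ $13.0000 each)
After Aug 6: 528 on hand, pool $7,464.00 (≈ $14.1364 each)
Aug 7, sell 301: 301/528 × $7,464.00 → $4,255.04
After Aug 9: 284 on hand, pool $4,006.96 (≈ $14.1090 each)
Aug 10, sell 188: 188/284 × $4,006.96 → $2,652.49
After Aug 12: 348 on hand, pool $5,638.47 (≈ $16.2025 each)
Aug 15, sell 220: 220/348 × $5,638.47 → $3,564.55
Total COGS = $4,255.04 + $2,652.49 + $3,564.55 = $10,472.08
Ending inventory (cost pool remaining) = $2,073.92

COGS = $10,472.08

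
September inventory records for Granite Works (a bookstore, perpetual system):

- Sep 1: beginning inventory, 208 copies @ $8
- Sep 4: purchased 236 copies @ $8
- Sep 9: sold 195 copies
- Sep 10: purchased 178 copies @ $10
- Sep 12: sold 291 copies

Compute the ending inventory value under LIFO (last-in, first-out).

Ending inventory = $1,088

Sep 9, 195 sold [LIFO — newest first]: 195 @ $8 = $1,560
Sep 12, 291 sold [LIFO — newest first]: 178 @ $10 + 41 @ $8 + 72 @ $8 = $2,684
Total COGS = $1,560 + $2,684 = $4,244
Ending inventory: 136 @ $8 = $1,088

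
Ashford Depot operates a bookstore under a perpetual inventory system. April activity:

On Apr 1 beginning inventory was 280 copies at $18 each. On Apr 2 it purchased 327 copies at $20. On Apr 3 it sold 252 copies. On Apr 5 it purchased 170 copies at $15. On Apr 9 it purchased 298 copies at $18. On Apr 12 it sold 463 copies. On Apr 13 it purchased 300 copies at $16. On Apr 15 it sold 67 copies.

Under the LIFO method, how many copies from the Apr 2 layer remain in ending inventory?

75

Apr 3, 252 sold [LIFO — newest first]: 252 @ $20 = $5,040
Apr 12, 463 sold [LIFO — newest first]: 298 @ $18 + 165 @ $15 = $7,839
Apr 15, 67 sold [LIFO — newest first]: 67 @ $16 = $1,072
Total COGS = $5,040 + $7,839 + $1,072 = $13,951
Ending inventory: 280 @ $18 + 75 @ $20 + 5 @ $15 + 233 @ $16 = $10,343
Check: goods available $24,294 = COGS $13,951 + ending $10,343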